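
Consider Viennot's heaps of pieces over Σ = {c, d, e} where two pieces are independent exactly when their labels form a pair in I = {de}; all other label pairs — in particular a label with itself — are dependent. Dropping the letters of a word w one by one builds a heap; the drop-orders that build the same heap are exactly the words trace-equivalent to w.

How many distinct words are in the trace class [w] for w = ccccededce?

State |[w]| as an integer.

#0=c has no predecessor
#1=c depends on [0:c]
#2=c depends on [1:c]
#3=c depends on [2:c]
#4=e depends on [3:c]
#5=d depends on [3:c]
#6=e depends on [4:e]
#7=d depends on [5:d]
#8=c depends on [6:e, 7:d]
#9=e depends on [8:c]
sources: [0:c]
N(rest) = Σ N(rest − s) over sources s of rest; N(one piece) = 1:
  size 1 → [9]=1
  size 2 → [8,9]=1
  size 3 → [6,8,9]=1  [7,8,9]=1
  size 4 → [4,6,8,9]=1  [5,7,8,9]=1  [6,7,8,9]=2
  size 5 → [4,6,7,8,9]=3  [5,6,7,8,9]=3
  size 6 → [4,5,6,7,8,9]=6
  size 7 → [3,4,5,6,7,8,9]=6
  size 8 → [2,3,4,5,6,7,8,9]=6
  first=0(c) contributes 6

6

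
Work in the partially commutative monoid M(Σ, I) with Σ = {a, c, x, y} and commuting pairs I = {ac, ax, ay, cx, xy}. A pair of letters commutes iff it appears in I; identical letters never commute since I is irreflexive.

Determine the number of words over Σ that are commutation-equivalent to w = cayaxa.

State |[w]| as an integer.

piece 0:c — minimal
piece 1:a — minimal
piece 2:y rests on {0:c}
piece 3:a rests on {1:a}
piece 4:x — minimal
piece 5:a rests on {3:a}
minimal pieces: {0:c, 1:a, 4:x}
ways to finish when only these pieces remain (= sum over removing one remaining piece with nothing left below it):
  1 left: {2}→1  {4}→1  {5}→1
  2 left: {0,2}→1  {2,4}→2  {2,5}→2  {3,5}→1  {4,5}→2
  3 left: {0,2,4}→3  {0,2,5}→3  {1,3,5}→1  {2,3,5}→3  {2,4,5}→6  {3,4,5}→3
  4 left: {0,2,3,5}→6  {0,2,4,5}→12  {1,2,3,5}→4  {1,3,4,5}→4  {2,3,4,5}→12
  placing 0:c first → 20 extensions
  placing 1:a first → 30 extensions
  placing 4:x first → 10 extensions
total linear extensions = 60

60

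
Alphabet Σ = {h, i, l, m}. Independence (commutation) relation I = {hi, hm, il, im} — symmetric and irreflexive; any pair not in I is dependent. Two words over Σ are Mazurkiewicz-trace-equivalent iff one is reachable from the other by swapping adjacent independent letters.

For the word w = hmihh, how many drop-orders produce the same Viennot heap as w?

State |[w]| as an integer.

#0=h has no predecessor
#1=m has no predecessor
#2=i has no predecessor
#3=h depends on [0:h]
#4=h depends on [3:h]
sources: [0:h, 1:m, 2:i]
N(rest) = Σ N(rest − s) over sources s of rest; N(one piece) = 1:
  size 1 → [1]=1  [2]=1  [4]=1
  size 2 → [1,2]=2  [1,4]=2  [2,4]=2  [3,4]=1
  size 3 → [0,3,4]=1  [1,2,4]=6  [1,3,4]=3  [2,3,4]=3
  first=0(h) contributes 12
  first=1(m) contributes 4
  first=2(i) contributes 4
|[w]| = 20

20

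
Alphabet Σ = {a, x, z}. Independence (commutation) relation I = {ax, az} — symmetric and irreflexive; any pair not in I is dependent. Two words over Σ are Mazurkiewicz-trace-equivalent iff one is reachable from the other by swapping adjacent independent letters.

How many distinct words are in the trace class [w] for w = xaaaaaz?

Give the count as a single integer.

#0=x has no predecessor
#1=a has no predecessor
#2=a depends on [1:a]
#3=a depends on [2:a]
#4=a depends on [3:a]
#5=a depends on [4:a]
#6=z depends on [0:x]
sources: [0:x, 1:a]
N(rest) = Σ N(rest − s) over sources s of rest; N(one piece) = 1:
  size 1 → [5]=1  [6]=1
  size 2 → [0,6]=1  [4,5]=1  [5,6]=2
  size 3 → [0,5,6]=3  [3,4,5]=1  [4,5,6]=3
  size 4 → [0,4,5,6]=6  [2,3,4,5]=1  [3,4,5,6]=4
  size 5 → [0,3,4,5,6]=10  [1,2,3,4,5]=1  [2,3,4,5,6]=5
  first=0(x) contributes 6
  first=1(a) contributes 15
|[w]| = 21

21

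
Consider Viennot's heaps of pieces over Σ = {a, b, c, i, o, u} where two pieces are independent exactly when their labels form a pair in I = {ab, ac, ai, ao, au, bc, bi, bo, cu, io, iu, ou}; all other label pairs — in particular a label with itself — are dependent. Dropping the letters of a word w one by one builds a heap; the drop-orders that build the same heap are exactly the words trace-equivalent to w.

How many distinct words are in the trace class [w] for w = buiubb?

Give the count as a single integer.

#0=b has no predecessor
#1=u depends on [0:b]
#2=i has no predecessor
#3=u depends on [1:u]
#4=b depends on [3:u]
#5=b depends on [4:b]
sources: [0:b, 2:i]
N(rest) = Σ N(rest − s) over sources s of rest; N(one piece) = 1:
  size 1 → [2]=1  [5]=1
  size 2 → [2,5]=2  [4,5]=1
  size 3 → [2,4,5]=3  [3,4,5]=1
  size 4 → [1,3,4,5]=1  [2,3,4,5]=4
  first=0(b) contributes 5
  first=2(i) contributes 1
|[w]| = 6

6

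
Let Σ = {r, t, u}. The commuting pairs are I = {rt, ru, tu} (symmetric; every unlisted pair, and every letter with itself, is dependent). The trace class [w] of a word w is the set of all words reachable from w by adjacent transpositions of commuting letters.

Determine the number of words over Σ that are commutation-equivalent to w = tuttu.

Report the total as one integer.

piece 0:t — minimal
piece 1:u — minimal
piece 2:t rests on {0:t}
piece 3:t rests on {2:t}
piece 4:u rests on {1:u}
minimal pieces: {0:t, 1:u}
ways to finish when only these pieces remain (= sum over removing one remaining piece with nothing left below it):
  1 left: {3}→1  {4}→1
  2 left: {1,4}→1  {2,3}→1  {3,4}→2
  3 left: {0,2,3}→1  {1,3,4}→3  {2,3,4}→3
  placing 0:t first → 6 extensions
  placing 1:u first → 4 extensions
total linear extensions = 10

10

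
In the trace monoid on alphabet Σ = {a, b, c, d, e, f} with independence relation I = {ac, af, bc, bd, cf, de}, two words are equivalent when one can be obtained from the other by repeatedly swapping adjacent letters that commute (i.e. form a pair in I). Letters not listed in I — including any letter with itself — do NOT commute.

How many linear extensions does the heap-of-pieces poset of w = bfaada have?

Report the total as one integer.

3

piece 0:b — minimal
piece 1:f rests on {0:b}
piece 2:a rests on {0:b}
piece 3:a rests on {2:a}
piece 4:d rests on {1:f, 3:a}
piece 5:a rests on {4:d}
minimal pieces: {0:b}
ways to finish when only these pieces remain (= sum over removing one remaining piece with nothing left below it):
  1 left: {5}→1
  2 left: {4,5}→1
  3 left: {1,4,5}→1  {3,4,5}→1
  4 left: {1,3,4,5}→2  {2,3,4,5}→1
  placing 0:b first → 3 extensions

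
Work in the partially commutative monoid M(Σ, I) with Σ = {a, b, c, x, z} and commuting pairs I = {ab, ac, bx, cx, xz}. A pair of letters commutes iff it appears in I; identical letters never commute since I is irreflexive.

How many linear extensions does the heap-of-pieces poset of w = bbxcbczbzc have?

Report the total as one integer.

10

drop 0:b onto floor
drop 1:b onto {0:b}
drop 2:x onto floor
drop 3:c onto {1:b}
drop 4:b onto {3:c}
drop 5:c onto {4:b}
drop 6:z onto {5:c}
drop 7:b onto {6:z}
drop 8:z onto {7:b}
drop 9:c onto {8:z}
ground layer = {0:b, 2:x}
drop-orders for the pieces not yet dropped (sum over which currently-grounded one goes next):
  1 to go: {2} 1  {9} 1
  2 to go: {2,9} 2  {8,9} 1
  3 to go: {2,8,9} 3  {7,8,9} 1
  4 to go: {2,7,8,9} 4  {6,7,8,9} 1
  5 to go: {2,6,7,8,9} 5  {5,6,7,8,9} 1
  6 to go: {2,5,6,7,8,9} 6  {4,5,6,7,8,9} 1
  7 to go: {2,4,5,6,7,8,9} 7  {3,4,5,6,7,8,9} 1
  8 to go: {1,3,4,5,6,7,8,9} 1  {2,3,4,5,6,7,8,9} 8
  if 0:b drops first: 9 orders
  if 2:x drops first: 1 orders
heap linearizations: 10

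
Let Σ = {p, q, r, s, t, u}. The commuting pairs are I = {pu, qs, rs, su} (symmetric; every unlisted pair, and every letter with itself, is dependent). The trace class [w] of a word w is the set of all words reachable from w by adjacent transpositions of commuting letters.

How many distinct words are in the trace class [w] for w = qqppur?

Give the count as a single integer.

0(q) covers ∅
1(q) covers 0:q
2(p) covers 1:q
3(p) covers 2:p
4(u) covers 1:q
5(r) covers 3:p, 4:u
floor of heap: 0:q
completions by unplaced set U, small U first (add the entries for U minus each lowest piece of U):
  |U|=1: {5}:1
  |U|=2: {3,5}:1  {4,5}:1
  |U|=3: {2,3,5}:1  {3,4,5}:2
  |U|=4: {2,3,4,5}:3
  start at 0(q): 3

3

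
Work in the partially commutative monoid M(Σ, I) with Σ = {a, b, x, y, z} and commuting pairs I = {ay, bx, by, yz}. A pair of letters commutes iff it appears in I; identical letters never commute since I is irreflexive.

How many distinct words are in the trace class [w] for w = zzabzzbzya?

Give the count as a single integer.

10

#0=z has no predecessor
#1=z depends on [0:z]
#2=a depends on [1:z]
#3=b depends on [2:a]
#4=z depends on [3:b]
#5=z depends on [4:z]
#6=b depends on [5:z]
#7=z depends on [6:b]
#8=y has no predecessor
#9=a depends on [7:z]
sources: [0:z, 8:y]
N(rest) = Σ N(rest − s) over sources s of rest; N(one piece) = 1:
  size 1 → [8]=1  [9]=1
  size 2 → [7,9]=1  [8,9]=2
  size 3 → [6,7,9]=1  [7,8,9]=3
  size 4 → [5,6,7,9]=1  [6,7,8,9]=4
  size 5 → [4,5,6,7,9]=1  [5,6,7,8,9]=5
  size 6 → [3,4,5,6,7,9]=1  [4,5,6,7,8,9]=6
  size 7 → [2,3,4,5,6,7,9]=1  [3,4,5,6,7,8,9]=7
  size 8 → [1,2,3,4,5,6,7,9]=1  [2,3,4,5,6,7,8,9]=8
  first=0(z) contributes 9
  first=8(y) contributes 1
|[w]| = 10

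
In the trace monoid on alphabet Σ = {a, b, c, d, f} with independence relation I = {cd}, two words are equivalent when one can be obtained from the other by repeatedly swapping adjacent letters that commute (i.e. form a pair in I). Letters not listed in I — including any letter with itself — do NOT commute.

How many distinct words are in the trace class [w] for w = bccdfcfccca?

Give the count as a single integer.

#0=b has no predecessor
#1=c depends on [0:b]
#2=c depends on [1:c]
#3=d depends on [0:b]
#4=f depends on [2:c, 3:d]
#5=c depends on [4:f]
#6=f depends on [5:c]
#7=c depends on [6:f]
#8=c depends on [7:c]
#9=c depends on [8:c]
#10=a depends on [9:c]
sources: [0:b]
N(rest) = Σ N(rest − s) over sources s of rest; N(one piece) = 1:
  size 1 → [10]=1
  size 2 → [9,10]=1
  size 3 → [8,9,10]=1
  size 4 → [7,8,9,10]=1
  size 5 → [6,7,8,9,10]=1
  size 6 → [5,6,7,8,9,10]=1
  size 7 → [4,5,6,7,8,9,10]=1
  size 8 → [2,4,5,6,7,8,9,10]=1  [3,4,5,6,7,8,9,10]=1
  size 9 → [1,2,4,5,6,7,8,9,10]=1  [2,3,4,5,6,7,8,9,10]=2
  first=0(b) contributes 3

3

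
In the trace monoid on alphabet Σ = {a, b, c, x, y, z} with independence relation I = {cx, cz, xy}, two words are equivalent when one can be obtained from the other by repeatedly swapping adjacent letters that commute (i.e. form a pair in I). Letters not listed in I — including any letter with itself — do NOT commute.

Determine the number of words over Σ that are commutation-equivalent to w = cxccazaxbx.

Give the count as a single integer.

4

0(c) covers ∅
1(x) covers ∅
2(c) covers 0:c
3(c) covers 2:c
4(a) covers 1:x, 3:c
5(z) covers 4:a
6(a) covers 5:z
7(x) covers 6:a
8(b) covers 7:x
9(x) covers 8:b
floor of heap: 0:c, 1:x
completions by unplaced set U, small U first (add the entries for U minus each lowest piece of U):
  |U|=1: {9}:1
  |U|=2: {8,9}:1
  |U|=3: {7,8,9}:1
  |U|=4: {6,7,8,9}:1
  |U|=5: {5,6,7,8,9}:1
  |U|=6: {4,5,6,7,8,9}:1
  |U|=7: {1,4,5,6,7,8,9}:1  {3,4,5,6,7,8,9}:1
  |U|=8: {1,3,4,5,6,7,8,9}:2  {2,3,4,5,6,7,8,9}:1
  start at 0(c): 3
  start at 1(x): 1
sum over floor = 4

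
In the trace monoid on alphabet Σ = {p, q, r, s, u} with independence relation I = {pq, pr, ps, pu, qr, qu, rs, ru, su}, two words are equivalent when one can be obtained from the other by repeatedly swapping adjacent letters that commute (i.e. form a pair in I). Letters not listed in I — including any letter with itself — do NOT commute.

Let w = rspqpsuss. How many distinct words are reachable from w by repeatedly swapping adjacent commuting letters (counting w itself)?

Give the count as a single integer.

1512

#0=r has no predecessor
#1=s has no predecessor
#2=p has no predecessor
#3=q depends on [1:s]
#4=p depends on [2:p]
#5=s depends on [3:q]
#6=u has no predecessor
#7=s depends on [5:s]
#8=s depends on [7:s]
sources: [0:r, 1:s, 2:p, 6:u]
N(rest) = Σ N(rest − s) over sources s of rest; N(one piece) = 1:
  size 1 → [0]=1  [4]=1  [6]=1  [8]=1
  size 2 → [0,4]=2  [0,6]=2  [0,8]=2  [2,4]=1  [4,6]=2  [4,8]=2  [6,8]=2  [7,8]=1
  size 3 → [0,2,4]=3  [0,4,6]=6  [0,4,8]=6  [0,6,8]=6  [0,7,8]=3  [2,4,6]=3  [2,4,8]=3  [4,6,8]=6  [4,7,8]=3  [5,7,8]=1  [6,7,8]=3
  size 4 → [0,2,4,6]=12  [0,2,4,8]=12  [0,4,6,8]=24  [0,4,7,8]=12  [0,5,7,8]=4  [0,6,7,8]=12  [2,4,6,8]=12  [2,4,7,8]=6  [3,5,7,8]=1  [4,5,7,8]=4  [4,6,7,8]=12  [5,6,7,8]=4
  size 5 → [0,2,4,6,8]=60  [0,2,4,7,8]=30  [0,3,5,7,8]=5  [0,4,5,7,8]=20  [0,4,6,7,8]=60  [0,5,6,7,8]=20  [1,3,5,7,8]=1  [2,4,5,7,8]=10  [2,4,6,7,8]=30  [3,4,5,7,8]=5  [3,5,6,7,8]=5  [4,5,6,7,8]=20
  size 6 → [0,1,3,5,7,8]=6  [0,2,4,5,7,8]=60  [0,2,4,6,7,8]=180  [0,3,4,5,7,8]=30  [0,3,5,6,7,8]=30  [0,4,5,6,7,8]=120  [1,3,4,5,7,8]=6  [1,3,5,6,7,8]=6  [2,3,4,5,7,8]=15  [2,4,5,6,7,8]=60  [3,4,5,6,7,8]=30
  size 7 → [0,1,3,4,5,7,8]=42  [0,1,3,5,6,7,8]=42  [0,2,3,4,5,7,8]=105  [0,2,4,5,6,7,8]=420  [0,3,4,5,6,7,8]=210  [1,2,3,4,5,7,8]=21  [1,3,4,5,6,7,8]=42  [2,3,4,5,6,7,8]=105
  first=0(r) contributes 168
  first=1(s) contributes 840
  first=2(p) contributes 336
  first=6(u) contributes 168
|[w]| = 1512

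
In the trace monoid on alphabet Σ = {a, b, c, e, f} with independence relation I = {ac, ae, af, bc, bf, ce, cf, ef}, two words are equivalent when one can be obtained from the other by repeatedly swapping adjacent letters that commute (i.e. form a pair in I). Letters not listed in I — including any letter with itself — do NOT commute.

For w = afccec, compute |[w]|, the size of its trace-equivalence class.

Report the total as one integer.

0(a) covers ∅
1(f) covers ∅
2(c) covers ∅
3(c) covers 2:c
4(e) covers ∅
5(c) covers 3:c
floor of heap: 0:a, 1:f, 2:c, 4:e
completions by unplaced set U, small U first (add the entries for U minus each lowest piece of U):
  |U|=1: {0}:1  {1}:1  {4}:1  {5}:1
  |U|=2: {0,1}:2  {0,4}:2  {0,5}:2  {1,4}:2  {1,5}:2  {3,5}:1  {4,5}:2
  |U|=3: {0,1,4}:6  {0,1,5}:6  {0,3,5}:3  {0,4,5}:6  {1,3,5}:3  {1,4,5}:6  {2,3,5}:1  {3,4,5}:3
  |U|=4: {0,1,3,5}:12  {0,1,4,5}:24  {0,2,3,5}:4  {0,3,4,5}:12  {1,2,3,5}:4  {1,3,4,5}:12  {2,3,4,5}:4
  start at 0(a): 20
  start at 1(f): 20
  start at 2(c): 60
  start at 4(e): 20
sum over floor = 120

120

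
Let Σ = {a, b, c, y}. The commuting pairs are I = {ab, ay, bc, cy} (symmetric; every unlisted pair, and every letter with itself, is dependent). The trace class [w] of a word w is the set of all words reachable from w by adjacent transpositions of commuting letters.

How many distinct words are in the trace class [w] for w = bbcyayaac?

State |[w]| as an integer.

0(b) covers ∅
1(b) covers 0:b
2(c) covers ∅
3(y) covers 1:b
4(a) covers 2:c
5(y) covers 3:y
6(a) covers 4:a
7(a) covers 6:a
8(c) covers 7:a
floor of heap: 0:b, 2:c
completions by unplaced set U, small U first (add the entries for U minus each lowest piece of U):
  |U|=1: {5}:1  {8}:1
  |U|=2: {3,5}:1  {5,8}:2  {7,8}:1
  |U|=3: {1,3,5}:1  {3,5,8}:3  {5,7,8}:3  {6,7,8}:1
  |U|=4: {0,1,3,5}:1  {1,3,5,8}:4  {3,5,7,8}:6  {4,6,7,8}:1  {5,6,7,8}:4
  |U|=5: {0,1,3,5,8}:5  {1,3,5,7,8}:10  {2,4,6,7,8}:1  {3,5,6,7,8}:10  {4,5,6,7,8}:5
  |U|=6: {0,1,3,5,7,8}:15  {1,3,5,6,7,8}:20  {2,4,5,6,7,8}:6  {3,4,5,6,7,8}:15
  |U|=7: {0,1,3,5,6,7,8}:35  {1,3,4,5,6,7,8}:35  {2,3,4,5,6,7,8}:21
  start at 0(b): 56
  start at 2(c): 70
sum over floor = 126

126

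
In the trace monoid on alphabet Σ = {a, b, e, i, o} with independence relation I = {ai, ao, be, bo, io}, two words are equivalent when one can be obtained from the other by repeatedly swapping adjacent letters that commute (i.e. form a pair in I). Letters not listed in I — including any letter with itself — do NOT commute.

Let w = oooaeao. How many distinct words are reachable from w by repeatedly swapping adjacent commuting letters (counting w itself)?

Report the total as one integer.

8

#0=o has no predecessor
#1=o depends on [0:o]
#2=o depends on [1:o]
#3=a has no predecessor
#4=e depends on [2:o, 3:a]
#5=a depends on [4:e]
#6=o depends on [4:e]
sources: [0:o, 3:a]
N(rest) = Σ N(rest − s) over sources s of rest; N(one piece) = 1:
  size 1 → [5]=1  [6]=1
  size 2 → [5,6]=2
  size 3 → [4,5,6]=2
  size 4 → [2,4,5,6]=2  [3,4,5,6]=2
  size 5 → [1,2,4,5,6]=2  [2,3,4,5,6]=4
  first=0(o) contributes 6
  first=3(a) contributes 2
|[w]| = 8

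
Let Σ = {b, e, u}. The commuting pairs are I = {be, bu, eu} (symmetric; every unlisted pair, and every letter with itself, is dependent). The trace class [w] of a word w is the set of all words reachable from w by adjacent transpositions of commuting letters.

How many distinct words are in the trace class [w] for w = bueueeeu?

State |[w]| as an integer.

280

piece 0:b — minimal
piece 1:u — minimal
piece 2:e — minimal
piece 3:u rests on {1:u}
piece 4:e rests on {2:e}
piece 5:e rests on {4:e}
piece 6:e rests on {5:e}
piece 7:u rests on {3:u}
minimal pieces: {0:b, 1:u, 2:e}
ways to finish when only these pieces remain (= sum over removing one remaining piece with nothing left below it):
  1 left: {0}→1  {6}→1  {7}→1
  2 left: {0,6}→2  {0,7}→2  {3,7}→1  {5,6}→1  {6,7}→2
  3 left: {0,3,7}→3  {0,5,6}→3  {0,6,7}→6  {1,3,7}→1  {3,6,7}→3  {4,5,6}→1  {5,6,7}→3
  4 left: {0,1,3,7}→4  {0,3,6,7}→12  {0,4,5,6}→4  {0,5,6,7}→12  {1,3,6,7}→4  {2,4,5,6}→1  {3,5,6,7}→6  {4,5,6,7}→4
  5 left: {0,1,3,6,7}→20  {0,2,4,5,6}→5  {0,3,5,6,7}→30  {0,4,5,6,7}→20  {1,3,5,6,7}→10  {2,4,5,6,7}→5  {3,4,5,6,7}→10
  6 left: {0,1,3,5,6,7}→60  {0,2,4,5,6,7}→30  {0,3,4,5,6,7}→60  {1,3,4,5,6,7}→20  {2,3,4,5,6,7}→15
  placing 0:b first → 35 extensions
  placing 1:u first → 105 extensions
  placing 2:e first → 140 extensions
total linear extensions = 280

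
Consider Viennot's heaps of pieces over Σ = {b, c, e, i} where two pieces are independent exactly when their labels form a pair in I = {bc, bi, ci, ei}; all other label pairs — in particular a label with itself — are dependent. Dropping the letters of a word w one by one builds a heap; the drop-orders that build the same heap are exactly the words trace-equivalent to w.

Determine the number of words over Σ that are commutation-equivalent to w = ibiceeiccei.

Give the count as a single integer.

660

0(i) covers ∅
1(b) covers ∅
2(i) covers 0:i
3(c) covers ∅
4(e) covers 1:b, 3:c
5(e) covers 4:e
6(i) covers 2:i
7(c) covers 5:e
8(c) covers 7:c
9(e) covers 8:c
10(i) covers 6:i
floor of heap: 0:i, 1:b, 3:c
completions by unplaced set U, small U first (add the entries for U minus each lowest piece of U):
  |U|=1: {9}:1  {10}:1
  |U|=2: {6,10}:1  {8,9}:1  {9,10}:2
  |U|=3: {2,6,10}:1  {6,9,10}:3  {7,8,9}:1  {8,9,10}:3
  |U|=4: {0,2,6,10}:1  {2,6,9,10}:4  {5,7,8,9}:1  {6,8,9,10}:6  {7,8,9,10}:4
  |U|=5: {0,2,6,9,10}:5  {2,6,8,9,10}:10  {4,5,7,8,9}:1  {5,7,8,9,10}:5  {6,7,8,9,10}:10
  |U|=6: {0,2,6,8,9,10}:15  {1,4,5,7,8,9}:1  {2,6,7,8,9,10}:20  {3,4,5,7,8,9}:1  {4,5,7,8,9,10}:6  {5,6,7,8,9,10}:15
  |U|=7: {0,2,6,7,8,9,10}:35  {1,3,4,5,7,8,9}:2  {1,4,5,7,8,9,10}:7  {2,5,6,7,8,9,10}:35  {3,4,5,7,8,9,10}:7  {4,5,6,7,8,9,10}:21
  |U|=8: {0,2,5,6,7,8,9,10}:70  {1,3,4,5,7,8,9,10}:16  {1,4,5,6,7,8,9,10}:28  {2,4,5,6,7,8,9,10}:56  {3,4,5,6,7,8,9,10}:28
  |U|=9: {0,2,4,5,6,7,8,9,10}:126  {1,2,4,5,6,7,8,9,10}:84  {1,3,4,5,6,7,8,9,10}:72  {2,3,4,5,6,7,8,9,10}:84
  start at 0(i): 240
  start at 1(b): 210
  start at 3(c): 210
sum over floor = 660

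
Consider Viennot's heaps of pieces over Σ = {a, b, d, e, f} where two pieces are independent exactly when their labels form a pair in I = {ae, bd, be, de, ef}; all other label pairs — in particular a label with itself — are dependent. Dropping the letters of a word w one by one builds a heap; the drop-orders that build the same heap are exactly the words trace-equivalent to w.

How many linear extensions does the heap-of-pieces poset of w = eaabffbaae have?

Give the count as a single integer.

#0=e has no predecessor
#1=a has no predecessor
#2=a depends on [1:a]
#3=b depends on [2:a]
#4=f depends on [3:b]
#5=f depends on [4:f]
#6=b depends on [5:f]
#7=a depends on [6:b]
#8=a depends on [7:a]
#9=e depends on [0:e]
sources: [0:e, 1:a]
N(rest) = Σ N(rest − s) over sources s of rest; N(one piece) = 1:
  size 1 → [8]=1  [9]=1
  size 2 → [0,9]=1  [7,8]=1  [8,9]=2
  size 3 → [0,8,9]=3  [6,7,8]=1  [7,8,9]=3
  size 4 → [0,7,8,9]=6  [5,6,7,8]=1  [6,7,8,9]=4
  size 5 → [0,6,7,8,9]=10  [4,5,6,7,8]=1  [5,6,7,8,9]=5
  size 6 → [0,5,6,7,8,9]=15  [3,4,5,6,7,8]=1  [4,5,6,7,8,9]=6
  size 7 → [0,4,5,6,7,8,9]=21  [2,3,4,5,6,7,8]=1  [3,4,5,6,7,8,9]=7
  size 8 → [0,3,4,5,6,7,8,9]=28  [1,2,3,4,5,6,7,8]=1  [2,3,4,5,6,7,8,9]=8
  first=0(e) contributes 9
  first=1(a) contributes 36
|[w]| = 45

45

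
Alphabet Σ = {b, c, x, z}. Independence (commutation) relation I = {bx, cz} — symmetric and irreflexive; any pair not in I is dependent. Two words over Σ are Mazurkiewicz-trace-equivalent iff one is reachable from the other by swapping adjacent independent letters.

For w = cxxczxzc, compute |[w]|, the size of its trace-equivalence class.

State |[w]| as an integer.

0(c) covers ∅
1(x) covers 0:c
2(x) covers 1:x
3(c) covers 2:x
4(z) covers 2:x
5(x) covers 3:c, 4:z
6(z) covers 5:x
7(c) covers 5:x
floor of heap: 0:c
completions by unplaced set U, small U first (add the entries for U minus each lowest piece of U):
  |U|=1: {6}:1  {7}:1
  |U|=2: {6,7}:2
  |U|=3: {5,6,7}:2
  |U|=4: {3,5,6,7}:2  {4,5,6,7}:2
  |U|=5: {3,4,5,6,7}:4
  |U|=6: {2,3,4,5,6,7}:4
  start at 0(c): 4

4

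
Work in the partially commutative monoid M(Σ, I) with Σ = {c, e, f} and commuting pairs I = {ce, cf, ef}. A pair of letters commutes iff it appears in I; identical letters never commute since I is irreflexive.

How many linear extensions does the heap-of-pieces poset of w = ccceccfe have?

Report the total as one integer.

168

0(c) covers ∅
1(c) covers 0:c
2(c) covers 1:c
3(e) covers ∅
4(c) covers 2:c
5(c) covers 4:c
6(f) covers ∅
7(e) covers 3:e
floor of heap: 0:c, 3:e, 6:f
completions by unplaced set U, small U first (add the entries for U minus each lowest piece of U):
  |U|=1: {5}:1  {6}:1  {7}:1
  |U|=2: {3,7}:1  {4,5}:1  {5,6}:2  {5,7}:2  {6,7}:2
  |U|=3: {2,4,5}:1  {3,5,7}:3  {3,6,7}:3  {4,5,6}:3  {4,5,7}:3  {5,6,7}:6
  |U|=4: {1,2,4,5}:1  {2,4,5,6}:4  {2,4,5,7}:4  {3,4,5,7}:6  {3,5,6,7}:12  {4,5,6,7}:12
  |U|=5: {0,1,2,4,5}:1  {1,2,4,5,6}:5  {1,2,4,5,7}:5  {2,3,4,5,7}:10  {2,4,5,6,7}:20  {3,4,5,6,7}:30
  |U|=6: {0,1,2,4,5,6}:6  {0,1,2,4,5,7}:6  {1,2,3,4,5,7}:15  {1,2,4,5,6,7}:30  {2,3,4,5,6,7}:60
  start at 0(c): 105
  start at 3(e): 42
  start at 6(f): 21
sum over floor = 168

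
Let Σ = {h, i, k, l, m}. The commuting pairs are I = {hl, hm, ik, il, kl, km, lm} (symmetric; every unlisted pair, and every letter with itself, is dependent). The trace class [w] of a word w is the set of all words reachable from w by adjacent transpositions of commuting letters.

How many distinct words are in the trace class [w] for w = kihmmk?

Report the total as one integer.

piece 0:k — minimal
piece 1:i — minimal
piece 2:h rests on {0:k, 1:i}
piece 3:m rests on {1:i}
piece 4:m rests on {3:m}
piece 5:k rests on {2:h}
minimal pieces: {0:k, 1:i}
ways to finish when only these pieces remain (= sum over removing one remaining piece with nothing left below it):
  1 left: {4}→1  {5}→1
  2 left: {2,5}→1  {3,4}→1  {4,5}→2
  3 left: {0,2,5}→1  {2,4,5}→3  {3,4,5}→3
  4 left: {0,2,4,5}→4  {2,3,4,5}→6
  placing 0:k first → 6 extensions
  placing 1:i first → 10 extensions
total linear extensions = 16

16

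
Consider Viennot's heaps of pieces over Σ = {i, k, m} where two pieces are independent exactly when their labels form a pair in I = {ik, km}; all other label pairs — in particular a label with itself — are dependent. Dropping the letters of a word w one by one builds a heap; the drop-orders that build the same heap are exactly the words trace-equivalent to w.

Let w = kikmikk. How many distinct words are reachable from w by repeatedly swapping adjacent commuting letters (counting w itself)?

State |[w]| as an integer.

0(k) covers ∅
1(i) covers ∅
2(k) covers 0:k
3(m) covers 1:i
4(i) covers 3:m
5(k) covers 2:k
6(k) covers 5:k
floor of heap: 0:k, 1:i
completions by unplaced set U, small U first (add the entries for U minus each lowest piece of U):
  |U|=1: {4}:1  {6}:1
  |U|=2: {3,4}:1  {4,6}:2  {5,6}:1
  |U|=3: {1,3,4}:1  {2,5,6}:1  {3,4,6}:3  {4,5,6}:3
  |U|=4: {0,2,5,6}:1  {1,3,4,6}:4  {2,4,5,6}:4  {3,4,5,6}:6
  |U|=5: {0,2,4,5,6}:5  {1,3,4,5,6}:10  {2,3,4,5,6}:10
  start at 0(k): 20
  start at 1(i): 15
sum over floor = 35

35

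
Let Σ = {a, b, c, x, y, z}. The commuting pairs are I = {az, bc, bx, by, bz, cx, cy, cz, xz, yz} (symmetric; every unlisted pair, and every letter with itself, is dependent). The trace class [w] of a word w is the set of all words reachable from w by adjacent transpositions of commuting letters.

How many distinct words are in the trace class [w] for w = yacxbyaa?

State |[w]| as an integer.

piece 0:y — minimal
piece 1:a rests on {0:y}
piece 2:c rests on {1:a}
piece 3:x rests on {1:a}
piece 4:b rests on {1:a}
piece 5:y rests on {3:x}
piece 6:a rests on {2:c, 4:b, 5:y}
piece 7:a rests on {6:a}
minimal pieces: {0:y}
ways to finish when only these pieces remain (= sum over removing one remaining piece with nothing left below it):
  1 left: {7}→1
  2 left: {6,7}→1
  3 left: {2,6,7}→1  {4,6,7}→1  {5,6,7}→1
  4 left: {2,4,6,7}→2  {2,5,6,7}→2  {3,5,6,7}→1  {4,5,6,7}→2
  5 left: {2,3,5,6,7}→3  {2,4,5,6,7}→6  {3,4,5,6,7}→3
  6 left: {2,3,4,5,6,7}→12
  placing 0:y first → 12 extensions

12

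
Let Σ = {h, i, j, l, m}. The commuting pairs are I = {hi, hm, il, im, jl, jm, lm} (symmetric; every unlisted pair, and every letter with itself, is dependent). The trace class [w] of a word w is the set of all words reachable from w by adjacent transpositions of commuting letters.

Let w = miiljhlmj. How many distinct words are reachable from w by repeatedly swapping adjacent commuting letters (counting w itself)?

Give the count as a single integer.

288

piece 0:m — minimal
piece 1:i — minimal
piece 2:i rests on {1:i}
piece 3:l — minimal
piece 4:j rests on {2:i}
piece 5:h rests on {3:l, 4:j}
piece 6:l rests on {5:h}
piece 7:m rests on {0:m}
piece 8:j rests on {5:h}
minimal pieces: {0:m, 1:i, 3:l}
ways to finish when only these pieces remain (= sum over removing one remaining piece with nothing left below it):
  1 left: {6}→1  {7}→1  {8}→1
  2 left: {0,7}→1  {6,7}→2  {6,8}→2  {7,8}→2
  3 left: {0,6,7}→3  {0,7,8}→3  {5,6,8}→2  {6,7,8}→6
  4 left: {0,6,7,8}→12  {3,5,6,8}→2  {4,5,6,8}→2  {5,6,7,8}→8
  5 left: {0,5,6,7,8}→20  {2,4,5,6,8}→2  {3,4,5,6,8}→4  {3,5,6,7,8}→10  {4,5,6,7,8}→10
  6 left: {0,3,5,6,7,8}→30  {0,4,5,6,7,8}→30  {1,2,4,5,6,8}→2  {2,3,4,5,6,8}→6  {2,4,5,6,7,8}→12  {3,4,5,6,7,8}→24
  7 left: {0,2,4,5,6,7,8}→42  {0,3,4,5,6,7,8}→84  {1,2,3,4,5,6,8}→8  {1,2,4,5,6,7,8}→14  {2,3,4,5,6,7,8}→42
  placing 0:m first → 64 extensions
  placing 1:i first → 168 extensions
  placing 3:l first → 56 extensions
total linear extensions = 288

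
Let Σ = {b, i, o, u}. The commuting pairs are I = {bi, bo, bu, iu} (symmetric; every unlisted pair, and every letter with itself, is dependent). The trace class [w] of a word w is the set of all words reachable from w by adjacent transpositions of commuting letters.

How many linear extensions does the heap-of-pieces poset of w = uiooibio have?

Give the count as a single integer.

0(u) covers ∅
1(i) covers ∅
2(o) covers 0:u, 1:i
3(o) covers 2:o
4(i) covers 3:o
5(b) covers ∅
6(i) covers 4:i
7(o) covers 6:i
floor of heap: 0:u, 1:i, 5:b
completions by unplaced set U, small U first (add the entries for U minus each lowest piece of U):
  |U|=1: {5}:1  {7}:1
  |U|=2: {5,7}:2  {6,7}:1
  |U|=3: {4,6,7}:1  {5,6,7}:3
  |U|=4: {3,4,6,7}:1  {4,5,6,7}:4
  |U|=5: {2,3,4,6,7}:1  {3,4,5,6,7}:5
  |U|=6: {0,2,3,4,6,7}:1  {1,2,3,4,6,7}:1  {2,3,4,5,6,7}:6
  start at 0(u): 7
  start at 1(i): 7
  start at 5(b): 2
sum over floor = 16

16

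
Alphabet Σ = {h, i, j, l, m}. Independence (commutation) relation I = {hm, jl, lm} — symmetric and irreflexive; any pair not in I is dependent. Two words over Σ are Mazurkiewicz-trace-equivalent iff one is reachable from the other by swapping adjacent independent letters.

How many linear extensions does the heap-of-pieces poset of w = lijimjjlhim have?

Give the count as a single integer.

4

0(l) covers ∅
1(i) covers 0:l
2(j) covers 1:i
3(i) covers 2:j
4(m) covers 3:i
5(j) covers 4:m
6(j) covers 5:j
7(l) covers 3:i
8(h) covers 6:j, 7:l
9(i) covers 8:h
10(m) covers 9:i
floor of heap: 0:l
completions by unplaced set U, small U first (add the entries for U minus each lowest piece of U):
  |U|=1: {10}:1
  |U|=2: {9,10}:1
  |U|=3: {8,9,10}:1
  |U|=4: {6,8,9,10}:1  {7,8,9,10}:1
  |U|=5: {5,6,8,9,10}:1  {6,7,8,9,10}:2
  |U|=6: {4,5,6,8,9,10}:1  {5,6,7,8,9,10}:3
  |U|=7: {4,5,6,7,8,9,10}:4
  |U|=8: {3,4,5,6,7,8,9,10}:4
  |U|=9: {2,3,4,5,6,7,8,9,10}:4
  start at 0(l): 4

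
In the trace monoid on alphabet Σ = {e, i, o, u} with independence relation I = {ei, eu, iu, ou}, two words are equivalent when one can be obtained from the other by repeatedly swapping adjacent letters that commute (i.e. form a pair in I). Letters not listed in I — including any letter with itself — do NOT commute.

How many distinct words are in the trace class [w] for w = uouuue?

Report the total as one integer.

piece 0:u — minimal
piece 1:o — minimal
piece 2:u rests on {0:u}
piece 3:u rests on {2:u}
piece 4:u rests on {3:u}
piece 5:e rests on {1:o}
minimal pieces: {0:u, 1:o}
ways to finish when only these pieces remain (= sum over removing one remaining piece with nothing left below it):
  1 left: {4}→1  {5}→1
  2 left: {1,5}→1  {3,4}→1  {4,5}→2
  3 left: {1,4,5}→3  {2,3,4}→1  {3,4,5}→3
  4 left: {0,2,3,4}→1  {1,3,4,5}→6  {2,3,4,5}→4
  placing 0:u first → 10 extensions
  placing 1:o first → 5 extensions
total linear extensions = 15

15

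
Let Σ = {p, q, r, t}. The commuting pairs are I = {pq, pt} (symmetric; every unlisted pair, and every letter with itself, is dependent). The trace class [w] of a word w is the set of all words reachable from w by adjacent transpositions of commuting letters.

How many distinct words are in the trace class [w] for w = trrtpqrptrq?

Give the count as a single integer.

6

0(t) covers ∅
1(r) covers 0:t
2(r) covers 1:r
3(t) covers 2:r
4(p) covers 2:r
5(q) covers 3:t
6(r) covers 4:p, 5:q
7(p) covers 6:r
8(t) covers 6:r
9(r) covers 7:p, 8:t
10(q) covers 9:r
floor of heap: 0:t
completions by unplaced set U, small U first (add the entries for U minus each lowest piece of U):
  |U|=1: {10}:1
  |U|=2: {9,10}:1
  |U|=3: {7,9,10}:1  {8,9,10}:1
  |U|=4: {7,8,9,10}:2
  |U|=5: {6,7,8,9,10}:2
  |U|=6: {4,6,7,8,9,10}:2  {5,6,7,8,9,10}:2
  |U|=7: {3,5,6,7,8,9,10}:2  {4,5,6,7,8,9,10}:4
  |U|=8: {3,4,5,6,7,8,9,10}:6
  |U|=9: {2,3,4,5,6,7,8,9,10}:6
  start at 0(t): 6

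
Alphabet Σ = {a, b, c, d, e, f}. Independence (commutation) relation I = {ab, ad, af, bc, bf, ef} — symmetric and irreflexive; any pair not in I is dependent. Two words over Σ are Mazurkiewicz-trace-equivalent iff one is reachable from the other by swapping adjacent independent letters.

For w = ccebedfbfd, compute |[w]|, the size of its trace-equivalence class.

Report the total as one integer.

3

0(c) covers ∅
1(c) covers 0:c
2(e) covers 1:c
3(b) covers 2:e
4(e) covers 3:b
5(d) covers 4:e
6(f) covers 5:d
7(b) covers 5:d
8(f) covers 6:f
9(d) covers 7:b, 8:f
floor of heap: 0:c
completions by unplaced set U, small U first (add the entries for U minus each lowest piece of U):
  |U|=1: {9}:1
  |U|=2: {7,9}:1  {8,9}:1
  |U|=3: {6,8,9}:1  {7,8,9}:2
  |U|=4: {6,7,8,9}:3
  |U|=5: {5,6,7,8,9}:3
  |U|=6: {4,5,6,7,8,9}:3
  |U|=7: {3,4,5,6,7,8,9}:3
  |U|=8: {2,3,4,5,6,7,8,9}:3
  start at 0(c): 3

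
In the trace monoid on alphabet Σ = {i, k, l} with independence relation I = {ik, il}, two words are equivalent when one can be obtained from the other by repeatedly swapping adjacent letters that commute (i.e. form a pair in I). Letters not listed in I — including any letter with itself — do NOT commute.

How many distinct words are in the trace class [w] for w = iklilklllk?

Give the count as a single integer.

45

#0=i has no predecessor
#1=k has no predecessor
#2=l depends on [1:k]
#3=i depends on [0:i]
#4=l depends on [2:l]
#5=k depends on [4:l]
#6=l depends on [5:k]
#7=l depends on [6:l]
#8=l depends on [7:l]
#9=k depends on [8:l]
sources: [0:i, 1:k]
N(rest) = Σ N(rest − s) over sources s of rest; N(one piece) = 1:
  size 1 → [3]=1  [9]=1
  size 2 → [0,3]=1  [3,9]=2  [8,9]=1
  size 3 → [0,3,9]=3  [3,8,9]=3  [7,8,9]=1
  size 4 → [0,3,8,9]=6  [3,7,8,9]=4  [6,7,8,9]=1
  size 5 → [0,3,7,8,9]=10  [3,6,7,8,9]=5  [5,6,7,8,9]=1
  size 6 → [0,3,6,7,8,9]=15  [3,5,6,7,8,9]=6  [4,5,6,7,8,9]=1
  size 7 → [0,3,5,6,7,8,9]=21  [2,4,5,6,7,8,9]=1  [3,4,5,6,7,8,9]=7
  size 8 → [0,3,4,5,6,7,8,9]=28  [1,2,4,5,6,7,8,9]=1  [2,3,4,5,6,7,8,9]=8
  first=0(i) contributes 9
  first=1(k) contributes 36
|[w]| = 45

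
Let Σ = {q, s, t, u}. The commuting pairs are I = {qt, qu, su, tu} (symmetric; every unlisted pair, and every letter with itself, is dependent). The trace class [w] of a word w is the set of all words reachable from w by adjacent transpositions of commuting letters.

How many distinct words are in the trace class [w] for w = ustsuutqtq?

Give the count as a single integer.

#0=u has no predecessor
#1=s has no predecessor
#2=t depends on [1:s]
#3=s depends on [2:t]
#4=u depends on [0:u]
#5=u depends on [4:u]
#6=t depends on [3:s]
#7=q depends on [3:s]
#8=t depends on [6:t]
#9=q depends on [7:q]
sources: [0:u, 1:s]
N(rest) = Σ N(rest − s) over sources s of rest; N(one piece) = 1:
  size 1 → [5]=1  [8]=1  [9]=1
  size 2 → [4,5]=1  [5,8]=2  [5,9]=2  [6,8]=1  [7,9]=1  [8,9]=2
  size 3 → [0,4,5]=1  [4,5,8]=3  [4,5,9]=3  [5,6,8]=3  [5,7,9]=3  [5,8,9]=6  [6,8,9]=3  [7,8,9]=3
  size 4 → [0,4,5,8]=4  [0,4,5,9]=4  [4,5,6,8]=6  [4,5,7,9]=6  [4,5,8,9]=12  [5,6,8,9]=12  [5,7,8,9]=12  [6,7,8,9]=6
  size 5 → [0,4,5,6,8]=10  [0,4,5,7,9]=10  [0,4,5,8,9]=20  [3,6,7,8,9]=6  [4,5,6,8,9]=30  [4,5,7,8,9]=30  [5,6,7,8,9]=30
  size 6 → [0,4,5,6,8,9]=60  [0,4,5,7,8,9]=60  [2,3,6,7,8,9]=6  [3,5,6,7,8,9]=36  [4,5,6,7,8,9]=90
  size 7 → [0,4,5,6,7,8,9]=210  [1,2,3,6,7,8,9]=6  [2,3,5,6,7,8,9]=42  [3,4,5,6,7,8,9]=126
  size 8 → [0,3,4,5,6,7,8,9]=336  [1,2,3,5,6,7,8,9]=48  [2,3,4,5,6,7,8,9]=168
  first=0(u) contributes 216
  first=1(s) contributes 504
|[w]| = 720

720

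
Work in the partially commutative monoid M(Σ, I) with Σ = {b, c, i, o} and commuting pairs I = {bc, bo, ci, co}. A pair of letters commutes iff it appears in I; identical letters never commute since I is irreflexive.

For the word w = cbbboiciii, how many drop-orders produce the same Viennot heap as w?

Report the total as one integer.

180

piece 0:c — minimal
piece 1:b — minimal
piece 2:b rests on {1:b}
piece 3:b rests on {2:b}
piece 4:o — minimal
piece 5:i rests on {3:b, 4:o}
piece 6:c rests on {0:c}
piece 7:i rests on {5:i}
piece 8:i rests on {7:i}
piece 9:i rests on {8:i}
minimal pieces: {0:c, 1:b, 4:o}
ways to finish when only these pieces remain (= sum over removing one remaining piece with nothing left below it):
  1 left: {6}→1  {9}→1
  2 left: {0,6}→1  {6,9}→2  {8,9}→1
  3 left: {0,6,9}→3  {6,8,9}→3  {7,8,9}→1
  4 left: {0,6,8,9}→6  {5,7,8,9}→1  {6,7,8,9}→4
  5 left: {0,6,7,8,9}→10  {3,5,7,8,9}→1  {4,5,7,8,9}→1  {5,6,7,8,9}→5
  6 left: {0,5,6,7,8,9}→15  {2,3,5,7,8,9}→1  {3,4,5,7,8,9}→2  {3,5,6,7,8,9}→6  {4,5,6,7,8,9}→6
  7 left: {0,3,5,6,7,8,9}→21  {0,4,5,6,7,8,9}→21  {1,2,3,5,7,8,9}→1  {2,3,4,5,7,8,9}→3  {2,3,5,6,7,8,9}→7  {3,4,5,6,7,8,9}→14
  8 left: {0,2,3,5,6,7,8,9}→28  {0,3,4,5,6,7,8,9}→56  {1,2,3,4,5,7,8,9}→4  {1,2,3,5,6,7,8,9}→8  {2,3,4,5,6,7,8,9}→24
  placing 0:c first → 36 extensions
  placing 1:b first → 108 extensions
  placing 4:o first → 36 extensions
total linear extensions = 180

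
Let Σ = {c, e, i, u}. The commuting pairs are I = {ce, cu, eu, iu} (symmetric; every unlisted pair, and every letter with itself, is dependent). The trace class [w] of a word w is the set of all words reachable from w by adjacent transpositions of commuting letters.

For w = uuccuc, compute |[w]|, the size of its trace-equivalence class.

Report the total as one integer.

20

#0=u has no predecessor
#1=u depends on [0:u]
#2=c has no predecessor
#3=c depends on [2:c]
#4=u depends on [1:u]
#5=c depends on [3:c]
sources: [0:u, 2:c]
N(rest) = Σ N(rest − s) over sources s of rest; N(one piece) = 1:
  size 1 → [4]=1  [5]=1
  size 2 → [1,4]=1  [3,5]=1  [4,5]=2
  size 3 → [0,1,4]=1  [1,4,5]=3  [2,3,5]=1  [3,4,5]=3
  size 4 → [0,1,4,5]=4  [1,3,4,5]=6  [2,3,4,5]=4
  first=0(u) contributes 10
  first=2(c) contributes 10
|[w]| = 20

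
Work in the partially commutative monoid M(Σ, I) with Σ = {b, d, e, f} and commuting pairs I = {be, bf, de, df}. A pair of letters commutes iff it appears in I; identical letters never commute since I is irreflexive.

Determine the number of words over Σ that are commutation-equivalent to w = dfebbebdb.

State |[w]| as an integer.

drop 0:d onto floor
drop 1:f onto floor
drop 2:e onto {1:f}
drop 3:b onto {0:d}
drop 4:b onto {3:b}
drop 5:e onto {2:e}
drop 6:b onto {4:b}
drop 7:d onto {6:b}
drop 8:b onto {7:d}
ground layer = {0:d, 1:f}
drop-orders for the pieces not yet dropped (sum over which currently-grounded one goes next):
  1 to go: {5} 1  {8} 1
  2 to go: {2,5} 1  {5,8} 2  {7,8} 1
  3 to go: {1,2,5} 1  {2,5,8} 3  {5,7,8} 3  {6,7,8} 1
  4 to go: {1,2,5,8} 4  {2,5,7,8} 6  {4,6,7,8} 1  {5,6,7,8} 4
  5 to go: {1,2,5,7,8} 10  {2,5,6,7,8} 10  {3,4,6,7,8} 1  {4,5,6,7,8} 5
  6 to go: {0,3,4,6,7,8} 1  {1,2,5,6,7,8} 20  {2,4,5,6,7,8} 15  {3,4,5,6,7,8} 6
  7 to go: {0,3,4,5,6,7,8} 7  {1,2,4,5,6,7,8} 35  {2,3,4,5,6,7,8} 21
  if 0:d drops first: 56 orders
  if 1:f drops first: 28 orders
heap linearizations: 84

84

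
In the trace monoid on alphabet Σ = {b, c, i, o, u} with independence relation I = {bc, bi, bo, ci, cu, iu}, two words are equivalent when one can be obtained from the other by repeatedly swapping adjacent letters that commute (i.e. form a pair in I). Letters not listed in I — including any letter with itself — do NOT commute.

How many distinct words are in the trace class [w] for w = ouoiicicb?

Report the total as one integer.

70

drop 0:o onto floor
drop 1:u onto {0:o}
drop 2:o onto {1:u}
drop 3:i onto {2:o}
drop 4:i onto {3:i}
drop 5:c onto {2:o}
drop 6:i onto {4:i}
drop 7:c onto {5:c}
drop 8:b onto {1:u}
ground layer = {0:o}
drop-orders for the pieces not yet dropped (sum over which currently-grounded one goes next):
  1 to go: {6} 1  {7} 1  {8} 1
  2 to go: {4,6} 1  {5,7} 1  {6,7} 2  {6,8} 2  {7,8} 2
  3 to go: {3,4,6} 1  {4,6,7} 3  {4,6,8} 3  {5,6,7} 3  {5,7,8} 3  {6,7,8} 6
  4 to go: {3,4,6,7} 4  {3,4,6,8} 4  {4,5,6,7} 6  {4,6,7,8} 12  {5,6,7,8} 12
  5 to go: {3,4,5,6,7} 10  {3,4,6,7,8} 20  {4,5,6,7,8} 30
  6 to go: {2,3,4,5,6,7} 10  {3,4,5,6,7,8} 60
  7 to go: {2,3,4,5,6,7,8} 70
  if 0:o drops first: 70 orders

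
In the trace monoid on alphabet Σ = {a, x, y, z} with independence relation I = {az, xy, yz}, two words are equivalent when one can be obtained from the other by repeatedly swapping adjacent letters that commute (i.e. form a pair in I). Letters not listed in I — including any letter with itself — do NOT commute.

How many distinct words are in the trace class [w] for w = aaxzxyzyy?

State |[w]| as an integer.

#0=a has no predecessor
#1=a depends on [0:a]
#2=x depends on [1:a]
#3=z depends on [2:x]
#4=x depends on [3:z]
#5=y depends on [1:a]
#6=z depends on [4:x]
#7=y depends on [5:y]
#8=y depends on [7:y]
sources: [0:a]
N(rest) = Σ N(rest − s) over sources s of rest; N(one piece) = 1:
  size 1 → [6]=1  [8]=1
  size 2 → [4,6]=1  [6,8]=2  [7,8]=1
  size 3 → [3,4,6]=1  [4,6,8]=3  [5,7,8]=1  [6,7,8]=3
  size 4 → [2,3,4,6]=1  [3,4,6,8]=4  [4,6,7,8]=6  [5,6,7,8]=4
  size 5 → [2,3,4,6,8]=5  [3,4,6,7,8]=10  [4,5,6,7,8]=10
  size 6 → [2,3,4,6,7,8]=15  [3,4,5,6,7,8]=20
  size 7 → [2,3,4,5,6,7,8]=35
  first=0(a) contributes 35

35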